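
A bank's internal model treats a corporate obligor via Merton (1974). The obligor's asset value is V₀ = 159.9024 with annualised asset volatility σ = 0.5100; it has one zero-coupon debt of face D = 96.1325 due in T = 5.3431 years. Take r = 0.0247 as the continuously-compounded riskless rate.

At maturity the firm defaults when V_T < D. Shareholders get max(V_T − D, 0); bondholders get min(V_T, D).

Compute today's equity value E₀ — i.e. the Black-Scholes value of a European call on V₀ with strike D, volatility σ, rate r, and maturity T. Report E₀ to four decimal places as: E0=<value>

E0=98.7555

d₁ = [ln(V₀/D) + (r + σ²/2)T] / (σ√T)
   = [ln(159.9024/96.1325) + (0.0247 + 0.5·0.5100²)·5.3431] / (0.5100·√5.3431)
   = [0.508836 + 0.826845] / 1.178872 = 1.133016
d₂ = d₁ − σ√T = 1.133016 − 1.178872 = -0.045857
N(d₁) = 0.871396,  N(d₂) = 0.481712,  e^(−rT) = 0.876363
E₀ = V₀·N(d₁) − D·e^(−rT)·N(d₂)
   = 159.9024·0.871396 − 96.1325·0.876363·0.481712 = 98.755534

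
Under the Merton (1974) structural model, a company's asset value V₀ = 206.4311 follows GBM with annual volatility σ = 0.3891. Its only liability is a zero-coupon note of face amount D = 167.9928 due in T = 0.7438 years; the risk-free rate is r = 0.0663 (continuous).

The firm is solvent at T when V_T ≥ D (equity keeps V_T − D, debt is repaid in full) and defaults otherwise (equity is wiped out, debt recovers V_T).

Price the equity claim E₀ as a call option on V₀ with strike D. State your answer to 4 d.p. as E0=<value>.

E0=54.3048

d₁ = [ln(V₀/D) + (r + σ²/2)T] / (σ√T)
   = [ln(206.4311/167.9928) + (0.0663 + 0.5·0.3891²)·0.7438] / (0.3891·√0.7438)
   = [0.206046 + 0.105619] / 0.335575 = 0.928749
d₂ = d₁ − σ√T = 0.928749 − 0.335575 = 0.593174
N(d₁) = 0.823490,  N(d₂) = 0.723468,  e^(−rT) = 0.951882
E₀ = V₀·N(d₁) − D·e^(−rT)·N(d₂)
   = 206.4311·0.823490 − 167.9928·0.951882·0.723468 = 54.304768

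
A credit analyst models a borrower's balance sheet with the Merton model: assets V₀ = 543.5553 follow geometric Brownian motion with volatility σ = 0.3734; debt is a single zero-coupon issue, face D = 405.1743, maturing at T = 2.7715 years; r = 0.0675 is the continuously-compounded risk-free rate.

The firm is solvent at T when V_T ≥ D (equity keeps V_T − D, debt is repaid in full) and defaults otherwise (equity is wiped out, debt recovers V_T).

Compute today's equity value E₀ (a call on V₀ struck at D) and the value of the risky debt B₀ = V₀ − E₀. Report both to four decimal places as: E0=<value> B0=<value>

E0=240.0334 B0=303.5219

d₁ = [ln(V₀/D) + (r + σ²/2)T] / (σ√T)
   = [ln(543.5553/405.1743) + (0.0675 + 0.5·0.3734²)·2.7715] / (0.3734·√2.7715)
   = [0.293814 + 0.380288] / 0.621630 = 1.084411
d₂ = d₁ − σ√T = 1.084411 − 0.621630 = 0.462781
N(d₁) = 0.860909,  N(d₂) = 0.678239,  e^(−rT) = 0.829380
E₀ = V₀·N(d₁) − D·e^(−rT)·N(d₂)
   = 543.5553·0.860909 − 405.1743·0.829380·0.678239 = 240.033423
B₀ = V₀ − E₀ = 543.5553 − 240.033423 = 303.521877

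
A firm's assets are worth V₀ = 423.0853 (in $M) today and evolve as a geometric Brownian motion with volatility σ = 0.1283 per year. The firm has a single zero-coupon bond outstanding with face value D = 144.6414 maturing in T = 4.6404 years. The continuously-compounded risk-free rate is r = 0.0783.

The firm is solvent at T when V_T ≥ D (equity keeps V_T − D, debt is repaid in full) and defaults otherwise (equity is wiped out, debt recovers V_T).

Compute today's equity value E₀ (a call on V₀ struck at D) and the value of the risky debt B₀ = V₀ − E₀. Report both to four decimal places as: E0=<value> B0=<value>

E0=322.5092 B0=100.5761

d₁ = [ln(V₀/D) + (r + σ²/2)T] / (σ√T)
   = [ln(423.0853/144.6414) + (0.0783 + 0.5·0.1283²)·4.6404] / (0.1283·√4.6404)
   = [1.073316 + 0.401536] / 0.276379 = 5.336348
d₂ = d₁ − σ√T = 5.336348 − 0.276379 = 5.059969
N(d₁) = 1.000000,  N(d₂) = 1.000000,  e^(−rT) = 0.695348
E₀ = V₀·N(d₁) − D·e^(−rT)·N(d₂)
   = 423.0853·1.000000 − 144.6414·0.695348·1.000000 = 322.509241
B₀ = V₀ − E₀ = 423.0853 − 322.509241 = 100.576059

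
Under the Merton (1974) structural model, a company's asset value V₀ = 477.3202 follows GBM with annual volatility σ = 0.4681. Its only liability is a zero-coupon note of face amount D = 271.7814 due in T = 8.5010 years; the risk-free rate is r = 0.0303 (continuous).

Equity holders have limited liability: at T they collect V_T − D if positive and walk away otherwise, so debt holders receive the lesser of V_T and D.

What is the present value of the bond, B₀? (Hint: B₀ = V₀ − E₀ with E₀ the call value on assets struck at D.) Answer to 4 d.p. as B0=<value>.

d₁ = [ln(V₀/D) + (r + σ²/2)T] / (σ√T)
   = [ln(477.3202/271.7814) + (0.0303 + 0.5·0.4681²)·8.5010] / (0.4681·√8.5010)
   = [0.563189 + 1.188940] / 1.364815 = 1.283786
d₂ = d₁ − σ√T = 1.283786 − 1.364815 = -0.081029
N(d₁) = 0.900391,  N(d₂) = 0.467709,  e^(−rT) = 0.772920
E₀ = V₀·N(d₁) − D·e^(−rT)·N(d₂)
   = 477.3202·0.900391 − 271.7814·0.772920·0.467709 = 331.525593
B₀ = V₀ − E₀ = 477.3202 − 331.525593 = 145.794607

B0=145.7946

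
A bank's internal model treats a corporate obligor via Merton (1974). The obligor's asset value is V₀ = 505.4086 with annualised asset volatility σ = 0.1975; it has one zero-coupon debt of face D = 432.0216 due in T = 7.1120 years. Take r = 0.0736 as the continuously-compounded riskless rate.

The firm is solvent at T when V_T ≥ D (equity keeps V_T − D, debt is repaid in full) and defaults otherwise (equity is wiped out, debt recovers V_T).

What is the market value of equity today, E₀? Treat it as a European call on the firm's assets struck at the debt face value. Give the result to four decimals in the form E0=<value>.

d₁ = [ln(V₀/D) + (r + σ²/2)T] / (σ√T)
   = [ln(505.4086/432.0216) + (0.0736 + 0.5·0.1975²)·7.1120] / (0.1975·√7.1120)
   = [0.156892 + 0.662149] / 0.526700 = 1.555044
d₂ = d₁ − σ√T = 1.555044 − 0.526700 = 1.028344
N(d₁) = 0.940032,  N(d₂) = 0.848106,  e^(−rT) = 0.592477
E₀ = V₀·N(d₁) − D·e^(−rT)·N(d₂)
   = 505.4086·0.940032 − 432.0216·0.592477·0.848106 = 258.016696

E0=258.0167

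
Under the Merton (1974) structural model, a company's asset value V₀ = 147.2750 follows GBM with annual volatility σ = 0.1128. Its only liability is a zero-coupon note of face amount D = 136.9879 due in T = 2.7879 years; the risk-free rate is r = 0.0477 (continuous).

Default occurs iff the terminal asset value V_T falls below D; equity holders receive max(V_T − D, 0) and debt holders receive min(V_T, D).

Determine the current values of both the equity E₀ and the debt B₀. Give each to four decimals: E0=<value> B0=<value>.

E0=29.0898 B0=118.1852

d₁ = [ln(V₀/D) + (r + σ²/2)T] / (σ√T)
   = [ln(147.2750/136.9879) + (0.0477 + 0.5·0.1128²)·2.7879] / (0.1128·√2.7879)
   = [0.072409 + 0.150719] / 0.188342 = 1.184696
d₂ = d₁ − σ√T = 1.184696 − 0.188342 = 0.996353
N(d₁) = 0.881931,  N(d₂) = 0.840461,  e^(−rT) = 0.875480
E₀ = V₀·N(d₁) − D·e^(−rT)·N(d₂)
   = 147.2750·0.881931 − 136.9879·0.875480·0.840461 = 29.089788
B₀ = V₀ − E₀ = 147.2750 − 29.089788 = 118.185212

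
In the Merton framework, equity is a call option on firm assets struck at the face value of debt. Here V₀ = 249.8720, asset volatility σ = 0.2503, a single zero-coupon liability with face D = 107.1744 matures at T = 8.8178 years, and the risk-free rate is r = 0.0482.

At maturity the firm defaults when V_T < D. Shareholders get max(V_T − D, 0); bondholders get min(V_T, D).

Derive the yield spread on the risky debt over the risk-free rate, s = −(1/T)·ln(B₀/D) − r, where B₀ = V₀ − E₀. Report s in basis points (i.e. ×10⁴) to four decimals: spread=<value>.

d₁ = [ln(V₀/D) + (r + σ²/2)T] / (σ√T)
   = [ln(249.8720/107.1744) + (0.0482 + 0.5·0.2503²)·8.8178] / (0.2503·√8.8178)
   = [0.846491 + 0.701236] / 0.743260 = 2.082349
d₂ = d₁ − σ√T = 2.082349 − 0.743260 = 1.339088
N(d₁) = 0.981345,  N(d₂) = 0.909729,  e^(−rT) = 0.653758
E₀ = V₀·N(d₁) − D·e^(−rT)·N(d₂)
   = 249.8720·0.981345 − 107.1744·0.653758·0.909729 = 181.469369
B₀ = V₀ − E₀ = 249.8720 − 181.469369 = 68.402631
spread = −(1/T)·ln(B₀/D) − r = −(1/8.8178)·ln(68.402631/107.1744) − 0.0482 = 0.00272496
in basis points: 0.00272496 × 10⁴ = 27.2496 bp

spread=27.2496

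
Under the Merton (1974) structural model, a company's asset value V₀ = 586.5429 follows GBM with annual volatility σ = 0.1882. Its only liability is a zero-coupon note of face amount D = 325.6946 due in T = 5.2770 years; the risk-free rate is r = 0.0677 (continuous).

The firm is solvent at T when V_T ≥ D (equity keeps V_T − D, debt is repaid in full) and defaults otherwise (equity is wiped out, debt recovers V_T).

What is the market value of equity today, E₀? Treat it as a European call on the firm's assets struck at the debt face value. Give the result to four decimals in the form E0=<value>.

E0=359.4747

d₁ = [ln(V₀/D) + (r + σ²/2)T] / (σ√T)
   = [ln(586.5429/325.6946) + (0.0677 + 0.5·0.1882²)·5.2770] / (0.1882·√5.2770)
   = [0.588286 + 0.450707] / 0.432328 = 2.403251
d₂ = d₁ − σ√T = 2.403251 − 0.432328 = 1.970923
N(d₁) = 0.991875,  N(d₂) = 0.975634,  e^(−rT) = 0.699596
E₀ = V₀·N(d₁) − D·e^(−rT)·N(d₂)
   = 586.5429·0.991875 − 325.6946·0.699596·0.975634 = 359.474716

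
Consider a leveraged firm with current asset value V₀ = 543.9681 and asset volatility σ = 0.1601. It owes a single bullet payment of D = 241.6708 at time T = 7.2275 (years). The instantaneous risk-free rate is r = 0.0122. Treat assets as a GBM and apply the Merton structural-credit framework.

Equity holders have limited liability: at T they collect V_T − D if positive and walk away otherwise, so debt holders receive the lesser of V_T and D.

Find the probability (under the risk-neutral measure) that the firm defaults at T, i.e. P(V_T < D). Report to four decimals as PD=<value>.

d₁ = [ln(V₀/D) + (r + σ²/2)T] / (σ√T)
   = [ln(543.9681/241.6708) + (0.0122 + 0.5·0.1601²)·7.2275] / (0.1601·√7.2275)
   = [0.811314 + 0.180803] / 0.430413 = 2.305036
d₂ = d₁ − σ√T = 2.305036 − 0.430413 = 1.874623
risk-neutral PD = N(−d₂) = N(-1.874623) = 0.030422

PD=0.0304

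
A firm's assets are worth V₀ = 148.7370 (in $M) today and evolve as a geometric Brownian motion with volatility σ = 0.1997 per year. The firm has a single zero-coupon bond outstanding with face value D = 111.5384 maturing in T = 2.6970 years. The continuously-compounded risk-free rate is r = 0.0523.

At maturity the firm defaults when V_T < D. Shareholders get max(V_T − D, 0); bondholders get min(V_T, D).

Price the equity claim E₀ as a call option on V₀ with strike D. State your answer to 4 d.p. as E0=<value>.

E0=53.6191

d₁ = [ln(V₀/D) + (r + σ²/2)T] / (σ√T)
   = [ln(148.7370/111.5384) + (0.0523 + 0.5·0.1997²)·2.6970] / (0.1997·√2.6970)
   = [0.287811 + 0.194831] / 0.327958 = 1.471657
d₂ = d₁ − σ√T = 1.471657 − 0.327958 = 1.143699
N(d₁) = 0.929443,  N(d₂) = 0.873626,  e^(−rT) = 0.868443
E₀ = V₀·N(d₁) − D·e^(−rT)·N(d₂)
   = 148.7370·0.929443 − 111.5384·0.868443·0.873626 = 53.619050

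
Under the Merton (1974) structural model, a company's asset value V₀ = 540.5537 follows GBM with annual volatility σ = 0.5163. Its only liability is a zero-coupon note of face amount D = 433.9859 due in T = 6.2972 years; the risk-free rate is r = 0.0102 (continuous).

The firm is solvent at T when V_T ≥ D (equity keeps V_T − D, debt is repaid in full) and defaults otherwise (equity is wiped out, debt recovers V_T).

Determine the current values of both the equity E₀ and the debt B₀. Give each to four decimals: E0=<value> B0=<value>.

E0=300.2675 B0=240.2862

d₁ = [ln(V₀/D) + (r + σ²/2)T] / (σ√T)
   = [ln(540.5537/433.9859) + (0.0102 + 0.5·0.5163²)·6.2972] / (0.5163·√6.2972)
   = [0.219582 + 0.903540] / 1.295615 = 0.866864
d₂ = d₁ − σ√T = 0.866864 − 1.295615 = -0.428750
N(d₁) = 0.806992,  N(d₂) = 0.334052,  e^(−rT) = 0.937788
E₀ = V₀·N(d₁) − D·e^(−rT)·N(d₂)
   = 540.5537·0.806992 − 433.9859·0.937788·0.334052 = 300.267500
B₀ = V₀ − E₀ = 540.5537 − 300.267500 = 240.286200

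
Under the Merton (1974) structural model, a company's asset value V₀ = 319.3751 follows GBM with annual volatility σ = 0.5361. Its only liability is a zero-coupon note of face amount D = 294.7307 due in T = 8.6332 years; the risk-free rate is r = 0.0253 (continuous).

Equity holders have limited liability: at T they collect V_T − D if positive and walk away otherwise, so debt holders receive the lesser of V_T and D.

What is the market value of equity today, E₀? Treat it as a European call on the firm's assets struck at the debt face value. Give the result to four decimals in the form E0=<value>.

d₁ = [ln(V₀/D) + (r + σ²/2)T] / (σ√T)
   = [ln(319.3751/294.7307) + (0.0253 + 0.5·0.5361²)·8.6332] / (0.5361·√8.6332)
   = [0.080304 + 1.459025] / 1.575186 = 0.977237
d₂ = d₁ − σ√T = 0.977237 − 1.575186 = -0.597949
N(d₁) = 0.835774,  N(d₂) = 0.274937,  e^(−rT) = 0.803788
E₀ = V₀·N(d₁) − D·e^(−rT)·N(d₂)
   = 319.3751·0.835774 − 294.7307·0.803788·0.274937 = 201.792562

E0=201.7926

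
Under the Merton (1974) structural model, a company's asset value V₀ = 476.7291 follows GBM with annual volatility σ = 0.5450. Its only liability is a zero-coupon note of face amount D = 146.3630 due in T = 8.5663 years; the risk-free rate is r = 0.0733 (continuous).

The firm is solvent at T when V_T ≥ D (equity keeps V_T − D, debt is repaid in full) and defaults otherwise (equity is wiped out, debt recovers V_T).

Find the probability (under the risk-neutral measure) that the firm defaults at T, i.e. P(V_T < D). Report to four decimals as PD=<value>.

PD=0.3683

d₁ = [ln(V₀/D) + (r + σ²/2)T] / (σ√T)
   = [ln(476.7291/146.3630) + (0.0733 + 0.5·0.5450²)·8.5663] / (0.5450·√8.5663)
   = [1.180859 + 1.900112] / 1.595119 = 1.931499
d₂ = d₁ − σ√T = 1.931499 − 1.595119 = 0.336380
risk-neutral PD = N(−d₂) = N(-0.336380) = 0.368292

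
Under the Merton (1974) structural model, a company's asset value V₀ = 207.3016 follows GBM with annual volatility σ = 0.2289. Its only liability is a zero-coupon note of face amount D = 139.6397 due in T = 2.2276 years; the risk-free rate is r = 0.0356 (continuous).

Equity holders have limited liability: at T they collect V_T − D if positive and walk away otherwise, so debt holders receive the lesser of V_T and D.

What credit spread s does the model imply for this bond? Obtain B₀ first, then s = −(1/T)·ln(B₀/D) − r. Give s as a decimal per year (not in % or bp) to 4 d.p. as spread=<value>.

spread=0.0073

d₁ = [ln(V₀/D) + (r + σ²/2)T] / (σ√T)
   = [ln(207.3016/139.6397) + (0.0356 + 0.5·0.2289²)·2.2276] / (0.2289·√2.2276)
   = [0.395109 + 0.137660] / 0.341637 = 1.559463
d₂ = d₁ − σ√T = 1.559463 − 0.341637 = 1.217826
N(d₁) = 0.940557,  N(d₂) = 0.888355,  e^(−rT) = 0.923760
E₀ = V₀·N(d₁) − D·e^(−rT)·N(d₂)
   = 207.3016·0.940557 − 139.6397·0.923760·0.888355 = 80.386751
B₀ = V₀ − E₀ = 207.3016 − 80.386751 = 126.914849
spread = −(1/T)·ln(B₀/D) − r = −(1/2.2276)·ln(126.914849/139.6397) − 0.0356 = 0.00729332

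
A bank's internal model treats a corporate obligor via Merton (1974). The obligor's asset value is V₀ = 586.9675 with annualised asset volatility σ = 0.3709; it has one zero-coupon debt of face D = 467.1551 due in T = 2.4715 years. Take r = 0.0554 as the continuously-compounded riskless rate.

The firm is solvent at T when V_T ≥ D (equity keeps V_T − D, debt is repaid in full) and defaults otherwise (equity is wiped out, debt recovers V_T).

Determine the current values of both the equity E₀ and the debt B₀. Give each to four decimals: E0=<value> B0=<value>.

d₁ = [ln(V₀/D) + (r + σ²/2)T] / (σ√T)
   = [ln(586.9675/467.1551) + (0.0554 + 0.5·0.3709²)·2.4715] / (0.3709·√2.4715)
   = [0.228308 + 0.306919] / 0.583092 = 0.917912
d₂ = d₁ − σ√T = 0.917912 − 0.583092 = 0.334820
N(d₁) = 0.820668,  N(d₂) = 0.631120,  e^(−rT) = 0.872039
E₀ = V₀·N(d₁) − D·e^(−rT)·N(d₂)
   = 586.9675·0.820668 − 467.1551·0.872039·0.631120 = 224.601284
B₀ = V₀ − E₀ = 586.9675 − 224.601284 = 362.366216

E0=224.6013 B0=362.3662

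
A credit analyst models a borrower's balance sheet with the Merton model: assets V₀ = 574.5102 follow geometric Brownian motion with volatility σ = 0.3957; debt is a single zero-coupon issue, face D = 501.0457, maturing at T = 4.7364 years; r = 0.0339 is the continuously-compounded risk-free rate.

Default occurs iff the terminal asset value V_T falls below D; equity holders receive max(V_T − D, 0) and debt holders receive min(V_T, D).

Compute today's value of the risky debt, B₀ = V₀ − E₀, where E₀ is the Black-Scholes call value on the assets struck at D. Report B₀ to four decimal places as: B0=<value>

B0=324.6247

d₁ = [ln(V₀/D) + (r + σ²/2)T] / (σ√T)
   = [ln(574.5102/501.0457) + (0.0339 + 0.5·0.3957²)·4.7364] / (0.3957·√4.7364)
   = [0.136821 + 0.531373] / 0.861173 = 0.775911
d₂ = d₁ − σ√T = 0.775911 − 0.861173 = -0.085261
N(d₁) = 0.781099,  N(d₂) = 0.466027,  e^(−rT) = 0.851663
E₀ = V₀·N(d₁) − D·e^(−rT)·N(d₂)
   = 574.5102·0.781099 − 501.0457·0.851663·0.466027 = 249.885516
B₀ = V₀ − E₀ = 574.5102 − 249.885516 = 324.624684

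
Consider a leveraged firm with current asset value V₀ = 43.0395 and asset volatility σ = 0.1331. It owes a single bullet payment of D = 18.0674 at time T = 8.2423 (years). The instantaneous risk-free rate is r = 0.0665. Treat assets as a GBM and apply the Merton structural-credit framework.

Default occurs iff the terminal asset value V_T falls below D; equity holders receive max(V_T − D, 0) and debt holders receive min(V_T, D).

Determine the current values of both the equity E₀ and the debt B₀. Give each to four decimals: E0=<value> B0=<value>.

E0=32.5960 B0=10.4435

d₁ = [ln(V₀/D) + (r + σ²/2)T] / (σ√T)
   = [ln(43.0395/18.0674) + (0.0665 + 0.5·0.1331²)·8.2423] / (0.1331·√8.2423)
   = [0.868009 + 0.621122] / 0.382122 = 3.897001
d₂ = d₁ − σ√T = 3.897001 − 0.382122 = 3.514879
N(d₁) = 0.999951,  N(d₂) = 0.999780,  e^(−rT) = 0.578040
E₀ = V₀·N(d₁) − D·e^(−rT)·N(d₂)
   = 43.0395·0.999951 − 18.0674·0.578040·0.999780 = 32.596029
B₀ = V₀ − E₀ = 43.0395 − 32.596029 = 10.443471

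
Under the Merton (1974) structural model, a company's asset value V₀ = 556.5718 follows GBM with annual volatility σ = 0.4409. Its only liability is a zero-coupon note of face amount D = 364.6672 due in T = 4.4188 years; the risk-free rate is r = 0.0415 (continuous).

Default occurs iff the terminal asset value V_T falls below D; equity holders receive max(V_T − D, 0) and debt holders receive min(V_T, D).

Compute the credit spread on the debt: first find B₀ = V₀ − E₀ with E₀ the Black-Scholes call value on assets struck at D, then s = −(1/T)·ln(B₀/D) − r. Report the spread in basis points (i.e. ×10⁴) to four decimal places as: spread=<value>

d₁ = [ln(V₀/D) + (r + σ²/2)T] / (σ√T)
   = [ln(556.5718/364.6672) + (0.0415 + 0.5·0.4409²)·4.4188] / (0.4409·√4.4188)
   = [0.422811 + 0.612872] / 0.926813 = 1.117466
d₂ = d₁ − σ√T = 1.117466 − 0.926813 = 0.190653
N(d₁) = 0.868103,  N(d₂) = 0.575601,  e^(−rT) = 0.832452
E₀ = V₀·N(d₁) − D·e^(−rT)·N(d₂)
   = 556.5718·0.868103 − 364.6672·0.832452·0.575601 = 308.427368
B₀ = V₀ − E₀ = 556.5718 − 308.427368 = 248.144432
spread = −(1/T)·ln(B₀/D) − r = −(1/4.4188)·ln(248.144432/364.6672) − 0.0415 = 0.04562189
in basis points: 0.04562189 × 10⁴ = 456.2189 bp

spread=456.2189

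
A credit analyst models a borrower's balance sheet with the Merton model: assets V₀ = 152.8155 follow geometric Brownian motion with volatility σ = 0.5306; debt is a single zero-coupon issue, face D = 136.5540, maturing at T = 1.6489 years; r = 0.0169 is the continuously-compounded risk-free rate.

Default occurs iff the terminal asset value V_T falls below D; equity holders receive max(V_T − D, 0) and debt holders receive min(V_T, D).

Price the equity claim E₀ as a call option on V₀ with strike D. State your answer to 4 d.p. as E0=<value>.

E0=48.8598

d₁ = [ln(V₀/D) + (r + σ²/2)T] / (σ√T)
   = [ln(152.8155/136.5540) + (0.0169 + 0.5·0.5306²)·1.6489] / (0.5306·√1.6489)
   = [0.112511 + 0.259979] / 0.681341 = 0.546702
d₂ = d₁ − σ√T = 0.546702 − 0.681341 = -0.134639
N(d₁) = 0.707708,  N(d₂) = 0.446449,  e^(−rT) = 0.972518
E₀ = V₀·N(d₁) − D·e^(−rT)·N(d₂)
   = 152.8155·0.707708 − 136.5540·0.972518·0.446449 = 48.859838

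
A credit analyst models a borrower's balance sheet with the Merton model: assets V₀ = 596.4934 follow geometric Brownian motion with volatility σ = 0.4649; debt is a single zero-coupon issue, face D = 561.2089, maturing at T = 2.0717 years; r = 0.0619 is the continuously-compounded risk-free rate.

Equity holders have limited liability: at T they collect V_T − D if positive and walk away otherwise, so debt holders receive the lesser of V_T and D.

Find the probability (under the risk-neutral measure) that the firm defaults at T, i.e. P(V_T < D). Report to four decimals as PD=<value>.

d₁ = [ln(V₀/D) + (r + σ²/2)T] / (σ√T)
   = [ln(596.4934/561.2089) + (0.0619 + 0.5·0.4649²)·2.0717] / (0.4649·√2.0717)
   = [0.060975 + 0.352119] / 0.669149 = 0.617341
d₂ = d₁ − σ√T = 0.617341 − 0.669149 = -0.051808
risk-neutral PD = N(−d₂) = N(0.051808) = 0.520659

PD=0.5207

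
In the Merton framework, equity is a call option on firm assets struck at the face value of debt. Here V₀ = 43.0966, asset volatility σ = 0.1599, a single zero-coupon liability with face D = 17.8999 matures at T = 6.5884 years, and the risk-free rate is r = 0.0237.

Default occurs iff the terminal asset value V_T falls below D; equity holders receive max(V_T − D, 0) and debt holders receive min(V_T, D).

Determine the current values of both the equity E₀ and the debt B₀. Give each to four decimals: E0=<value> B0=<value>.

d₁ = [ln(V₀/D) + (r + σ²/2)T] / (σ√T)
   = [ln(43.0966/17.8999) + (0.0237 + 0.5·0.1599²)·6.5884] / (0.1599·√6.5884)
   = [0.878649 + 0.240371] / 0.410429 = 2.726462
d₂ = d₁ − σ√T = 2.726462 − 0.410429 = 2.316033
N(d₁) = 0.996799,  N(d₂) = 0.989722,  e^(−rT) = 0.855435
E₀ = V₀·N(d₁) − D·e^(−rT)·N(d₂)
   = 43.0966·0.996799 − 17.8999·0.855435·0.989722 = 27.803834
B₀ = V₀ − E₀ = 43.0966 − 27.803834 = 15.292766

E0=27.8038 B0=15.2928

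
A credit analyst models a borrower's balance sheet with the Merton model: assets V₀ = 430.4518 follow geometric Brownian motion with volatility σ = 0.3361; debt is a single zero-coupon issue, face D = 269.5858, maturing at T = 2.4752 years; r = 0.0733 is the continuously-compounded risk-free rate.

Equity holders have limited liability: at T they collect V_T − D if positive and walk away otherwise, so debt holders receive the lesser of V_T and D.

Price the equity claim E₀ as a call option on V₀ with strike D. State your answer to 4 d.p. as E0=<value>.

d₁ = [ln(V₀/D) + (r + σ²/2)T] / (σ√T)
   = [ln(430.4518/269.5858) + (0.0733 + 0.5·0.3361²)·2.4752] / (0.3361·√2.4752)
   = [0.467949 + 0.321235] / 0.528778 = 1.492467
d₂ = d₁ − σ√T = 1.492467 − 0.528778 = 0.963688
N(d₁) = 0.932212,  N(d₂) = 0.832399,  e^(−rT) = 0.834075
E₀ = V₀·N(d₁) − D·e^(−rT)·N(d₂)
   = 430.4518·0.932212 − 269.5858·0.834075·0.832399 = 214.103322

E0=214.1033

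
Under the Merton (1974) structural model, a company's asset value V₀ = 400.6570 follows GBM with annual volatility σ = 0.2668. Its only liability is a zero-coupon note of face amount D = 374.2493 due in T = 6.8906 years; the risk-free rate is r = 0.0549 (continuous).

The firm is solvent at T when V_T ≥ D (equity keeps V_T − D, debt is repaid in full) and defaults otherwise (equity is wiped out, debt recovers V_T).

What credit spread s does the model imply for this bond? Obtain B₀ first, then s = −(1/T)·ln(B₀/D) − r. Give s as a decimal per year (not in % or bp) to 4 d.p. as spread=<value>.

spread=0.0209

d₁ = [ln(V₀/D) + (r + σ²/2)T] / (σ√T)
   = [ln(400.6570/374.2493) + (0.0549 + 0.5·0.2668²)·6.8906] / (0.2668·√6.8906)
   = [0.068184 + 0.623538] / 0.700349 = 0.987682
d₂ = d₁ − σ√T = 0.987682 − 0.700349 = 0.287333
N(d₁) = 0.838346,  N(d₂) = 0.613071,  e^(−rT) = 0.685029
E₀ = V₀·N(d₁) − D·e^(−rT)·N(d₂)
   = 400.6570·0.838346 − 374.2493·0.685029·0.613071 = 178.714968
B₀ = V₀ − E₀ = 400.6570 − 178.714968 = 221.942032
spread = −(1/T)·ln(B₀/D) − r = −(1/6.8906)·ln(221.942032/374.2493) − 0.0549 = 0.02092880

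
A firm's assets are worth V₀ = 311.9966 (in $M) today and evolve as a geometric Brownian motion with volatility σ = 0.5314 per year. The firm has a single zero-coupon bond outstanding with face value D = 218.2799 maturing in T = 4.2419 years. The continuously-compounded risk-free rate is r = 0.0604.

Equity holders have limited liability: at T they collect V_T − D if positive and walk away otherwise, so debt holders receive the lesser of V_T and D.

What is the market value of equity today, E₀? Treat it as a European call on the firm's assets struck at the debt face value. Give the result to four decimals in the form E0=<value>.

E0=184.8264

d₁ = [ln(V₀/D) + (r + σ²/2)T] / (σ√T)
   = [ln(311.9966/218.2799) + (0.0604 + 0.5·0.5314²)·4.2419] / (0.5314·√4.2419)
   = [0.357214 + 0.855137] / 1.094465 = 1.107712
d₂ = d₁ − σ√T = 1.107712 − 1.094465 = 0.013247
N(d₁) = 0.866007,  N(d₂) = 0.505285,  e^(−rT) = 0.773979
E₀ = V₀·N(d₁) − D·e^(−rT)·N(d₂)
   = 311.9966·0.866007 − 218.2799·0.773979·0.505285 = 184.826369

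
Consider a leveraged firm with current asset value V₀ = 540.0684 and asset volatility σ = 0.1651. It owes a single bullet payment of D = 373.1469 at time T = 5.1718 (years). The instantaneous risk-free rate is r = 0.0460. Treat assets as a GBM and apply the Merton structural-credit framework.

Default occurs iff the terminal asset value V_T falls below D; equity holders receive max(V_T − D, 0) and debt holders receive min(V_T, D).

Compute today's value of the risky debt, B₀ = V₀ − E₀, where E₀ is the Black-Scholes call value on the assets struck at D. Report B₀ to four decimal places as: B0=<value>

d₁ = [ln(V₀/D) + (r + σ²/2)T] / (σ√T)
   = [ln(540.0684/373.1469) + (0.0460 + 0.5·0.1651²)·5.1718] / (0.1651·√5.1718)
   = [0.369724 + 0.308389] / 0.375464 = 1.806068
d₂ = d₁ − σ√T = 1.806068 − 0.375464 = 1.430604
N(d₁) = 0.964546,  N(d₂) = 0.923728,  e^(−rT) = 0.788279
E₀ = V₀·N(d₁) − D·e^(−rT)·N(d₂)
   = 540.0684·0.964546 − 373.1469·0.788279·0.923728 = 249.211809
B₀ = V₀ − E₀ = 540.0684 − 249.211809 = 290.856591

B0=290.8566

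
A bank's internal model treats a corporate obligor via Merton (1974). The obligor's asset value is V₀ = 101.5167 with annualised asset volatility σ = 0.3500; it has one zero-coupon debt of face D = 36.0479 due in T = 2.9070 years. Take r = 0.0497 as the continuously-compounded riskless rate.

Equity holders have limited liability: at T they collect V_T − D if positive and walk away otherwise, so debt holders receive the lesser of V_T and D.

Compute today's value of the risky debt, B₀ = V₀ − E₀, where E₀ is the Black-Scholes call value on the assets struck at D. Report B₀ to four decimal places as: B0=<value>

d₁ = [ln(V₀/D) + (r + σ²/2)T] / (σ√T)
   = [ln(101.5167/36.0479) + (0.0497 + 0.5·0.3500²)·2.9070] / (0.3500·√2.9070)
   = [1.035375 + 0.322532] / 0.596747 = 2.275513
d₂ = d₁ − σ√T = 2.275513 − 0.596747 = 1.678765
N(d₁) = 0.988562,  N(d₂) = 0.953401,  e^(−rT) = 0.865474
E₀ = V₀·N(d₁) − D·e^(−rT)·N(d₂)
   = 101.5167·0.988562 − 36.0479·0.865474·0.953401 = 70.610888
B₀ = V₀ − E₀ = 101.5167 − 70.610888 = 30.905812

B0=30.9058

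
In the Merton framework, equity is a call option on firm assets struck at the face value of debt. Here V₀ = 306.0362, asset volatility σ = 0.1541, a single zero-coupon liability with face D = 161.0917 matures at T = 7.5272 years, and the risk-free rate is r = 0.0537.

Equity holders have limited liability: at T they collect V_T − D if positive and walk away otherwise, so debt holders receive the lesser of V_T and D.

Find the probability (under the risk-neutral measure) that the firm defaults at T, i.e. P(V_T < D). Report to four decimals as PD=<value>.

PD=0.0118

d₁ = [ln(V₀/D) + (r + σ²/2)T] / (σ√T)
   = [ln(306.0362/161.0917) + (0.0537 + 0.5·0.1541²)·7.5272] / (0.1541·√7.5272)
   = [0.641730 + 0.493584] / 0.422785 = 2.685323
d₂ = d₁ − σ√T = 2.685323 − 0.422785 = 2.262538
risk-neutral PD = N(−d₂) = N(-2.262538) = 0.011832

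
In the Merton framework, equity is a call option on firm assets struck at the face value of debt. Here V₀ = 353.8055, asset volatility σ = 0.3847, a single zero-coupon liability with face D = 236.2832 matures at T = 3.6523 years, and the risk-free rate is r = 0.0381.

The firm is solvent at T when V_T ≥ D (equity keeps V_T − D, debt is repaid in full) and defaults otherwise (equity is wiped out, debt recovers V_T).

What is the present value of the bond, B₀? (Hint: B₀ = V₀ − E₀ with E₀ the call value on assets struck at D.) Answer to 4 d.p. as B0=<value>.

B0=180.0625

d₁ = [ln(V₀/D) + (r + σ²/2)T] / (σ√T)
   = [ln(353.8055/236.2832) + (0.0381 + 0.5·0.3847²)·3.6523] / (0.3847·√3.6523)
   = [0.403716 + 0.409412] / 0.735200 = 1.105996
d₂ = d₁ − σ√T = 1.105996 − 0.735200 = 0.370796
N(d₁) = 0.865636,  N(d₂) = 0.644605,  e^(−rT) = 0.870095
E₀ = V₀·N(d₁) − D·e^(−rT)·N(d₂)
   = 353.8055·0.865636 − 236.2832·0.870095·0.644605 = 173.743047
B₀ = V₀ − E₀ = 353.8055 − 173.743047 = 180.062453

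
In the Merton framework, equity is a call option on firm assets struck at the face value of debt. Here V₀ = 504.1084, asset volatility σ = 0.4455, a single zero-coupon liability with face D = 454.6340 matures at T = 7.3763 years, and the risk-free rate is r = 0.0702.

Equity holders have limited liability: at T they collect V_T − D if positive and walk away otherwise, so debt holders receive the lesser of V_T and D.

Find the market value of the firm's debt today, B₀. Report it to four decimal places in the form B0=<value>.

d₁ = [ln(V₀/D) + (r + σ²/2)T] / (σ√T)
   = [ln(504.1084/454.6340) + (0.0702 + 0.5·0.4455²)·7.3763] / (0.4455·√7.3763)
   = [0.103299 + 1.249804] / 1.209949 = 1.118314
d₂ = d₁ − σ√T = 1.118314 − 1.209949 = -0.091635
N(d₁) = 0.868284,  N(d₂) = 0.463494,  e^(−rT) = 0.595820
E₀ = V₀·N(d₁) − D·e^(−rT)·N(d₂)
   = 504.1084·0.868284 − 454.6340·0.595820·0.463494 = 312.157682
B₀ = V₀ − E₀ = 504.1084 − 312.157682 = 191.950718

B0=191.9507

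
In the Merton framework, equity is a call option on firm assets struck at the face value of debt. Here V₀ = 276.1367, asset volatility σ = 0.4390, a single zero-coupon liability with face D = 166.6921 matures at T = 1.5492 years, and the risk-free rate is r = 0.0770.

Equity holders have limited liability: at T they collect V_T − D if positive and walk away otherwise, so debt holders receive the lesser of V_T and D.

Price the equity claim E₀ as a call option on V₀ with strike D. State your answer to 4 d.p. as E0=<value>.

E0=134.9879

d₁ = [ln(V₀/D) + (r + σ²/2)T] / (σ√T)
   = [ln(276.1367/166.6921) + (0.0770 + 0.5·0.4390²)·1.5492] / (0.4390·√1.5492)
   = [0.504748 + 0.268570] / 0.546410 = 1.415271
d₂ = d₁ − σ√T = 1.415271 − 0.546410 = 0.868862
N(d₁) = 0.921506,  N(d₂) = 0.807539,  e^(−rT) = 0.887552
E₀ = V₀·N(d₁) − D·e^(−rT)·N(d₂)
   = 276.1367·0.921506 − 166.6921·0.887552·0.807539 = 134.987870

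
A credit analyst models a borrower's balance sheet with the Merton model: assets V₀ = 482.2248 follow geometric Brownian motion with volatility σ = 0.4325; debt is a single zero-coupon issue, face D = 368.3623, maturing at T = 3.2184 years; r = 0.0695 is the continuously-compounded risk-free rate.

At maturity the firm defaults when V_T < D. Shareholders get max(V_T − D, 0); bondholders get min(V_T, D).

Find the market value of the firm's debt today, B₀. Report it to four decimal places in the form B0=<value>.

d₁ = [ln(V₀/D) + (r + σ²/2)T] / (σ√T)
   = [ln(482.2248/368.3623) + (0.0695 + 0.5·0.4325²)·3.2184] / (0.4325·√3.2184)
   = [0.269343 + 0.524690] / 0.775901 = 1.023370
d₂ = d₁ − σ√T = 1.023370 − 0.775901 = 0.247469
N(d₁) = 0.846933,  N(d₂) = 0.597727,  e^(−rT) = 0.799572
E₀ = V₀·N(d₁) − D·e^(−rT)·N(d₂)
   = 482.2248·0.846933 − 368.3623·0.799572·0.597727 = 232.362389
B₀ = V₀ − E₀ = 482.2248 − 232.362389 = 249.862411

B0=249.8624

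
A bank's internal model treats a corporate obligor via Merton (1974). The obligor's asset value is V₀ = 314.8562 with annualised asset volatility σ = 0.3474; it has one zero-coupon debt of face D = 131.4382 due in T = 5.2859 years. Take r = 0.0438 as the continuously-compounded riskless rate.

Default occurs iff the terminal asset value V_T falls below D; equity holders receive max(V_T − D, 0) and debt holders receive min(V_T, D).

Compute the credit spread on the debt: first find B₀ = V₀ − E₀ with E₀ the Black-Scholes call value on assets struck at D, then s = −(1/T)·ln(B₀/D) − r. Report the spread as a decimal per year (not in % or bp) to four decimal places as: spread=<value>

spread=0.0097

d₁ = [ln(V₀/D) + (r + σ²/2)T] / (σ√T)
   = [ln(314.8562/131.4382) + (0.0438 + 0.5·0.3474²)·5.2859] / (0.3474·√5.2859)
   = [0.873579 + 0.550491] / 0.798710 = 1.782963
d₂ = d₁ − σ√T = 1.782963 − 0.798710 = 0.984252
N(d₁) = 0.962704,  N(d₂) = 0.837504,  e^(−rT) = 0.793325
E₀ = V₀·N(d₁) − D·e^(−rT)·N(d₂)
   = 314.8562·0.962704 − 131.4382·0.793325·0.837504 = 215.784014
B₀ = V₀ − E₀ = 314.8562 − 215.784014 = 99.072186
spread = −(1/T)·ln(B₀/D) − r = −(1/5.2859)·ln(99.072186/131.4382) − 0.0438 = 0.00967964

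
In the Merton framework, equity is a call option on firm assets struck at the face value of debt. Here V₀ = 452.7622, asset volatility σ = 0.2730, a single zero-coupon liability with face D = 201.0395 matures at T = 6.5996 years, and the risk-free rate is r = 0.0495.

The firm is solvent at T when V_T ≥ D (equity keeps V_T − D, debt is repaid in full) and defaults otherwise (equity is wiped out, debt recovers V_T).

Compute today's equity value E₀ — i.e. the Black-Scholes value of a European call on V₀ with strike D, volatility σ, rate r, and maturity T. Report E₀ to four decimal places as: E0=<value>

d₁ = [ln(V₀/D) + (r + σ²/2)T] / (σ√T)
   = [ln(452.7622/201.0395) + (0.0495 + 0.5·0.2730²)·6.5996] / (0.2730·√6.5996)
   = [0.811866 + 0.572611] / 0.701328 = 1.974077
d₂ = d₁ − σ√T = 1.974077 − 0.701328 = 1.272749
N(d₁) = 0.975814,  N(d₂) = 0.898446,  e^(−rT) = 0.721314
E₀ = V₀·N(d₁) − D·e^(−rT)·N(d₂)
   = 452.7622·0.975814 − 201.0395·0.721314·0.898446 = 311.525353

E0=311.5254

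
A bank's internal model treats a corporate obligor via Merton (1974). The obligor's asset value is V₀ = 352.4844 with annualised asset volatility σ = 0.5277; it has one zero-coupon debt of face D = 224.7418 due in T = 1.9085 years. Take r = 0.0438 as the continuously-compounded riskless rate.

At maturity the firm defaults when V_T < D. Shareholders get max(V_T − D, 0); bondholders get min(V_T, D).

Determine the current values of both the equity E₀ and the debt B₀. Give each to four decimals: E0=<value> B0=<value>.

E0=171.3975 B0=181.0869

d₁ = [ln(V₀/D) + (r + σ²/2)T] / (σ√T)
   = [ln(352.4844/224.7418) + (0.0438 + 0.5·0.5277²)·1.9085] / (0.5277·√1.9085)
   = [0.450054 + 0.349320] / 0.729009 = 1.096521
d₂ = d₁ − σ√T = 1.096521 − 0.729009 = 0.367511
N(d₁) = 0.863574,  N(d₂) = 0.643381,  e^(−rT) = 0.919806
E₀ = V₀·N(d₁) − D·e^(−rT)·N(d₂)
   = 352.4844·0.863574 − 224.7418·0.919806·0.643381 = 171.397505
B₀ = V₀ − E₀ = 352.4844 − 171.397505 = 181.086895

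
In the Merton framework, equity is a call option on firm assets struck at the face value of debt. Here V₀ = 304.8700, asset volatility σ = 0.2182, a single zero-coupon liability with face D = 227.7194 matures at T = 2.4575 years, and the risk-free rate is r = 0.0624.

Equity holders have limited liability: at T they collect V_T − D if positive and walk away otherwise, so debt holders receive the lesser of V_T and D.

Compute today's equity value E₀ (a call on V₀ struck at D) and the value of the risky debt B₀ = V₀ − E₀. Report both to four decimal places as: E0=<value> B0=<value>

d₁ = [ln(V₀/D) + (r + σ²/2)T] / (σ√T)
   = [ln(304.8700/227.7194) + (0.0624 + 0.5·0.2182²)·2.4575] / (0.2182·√2.4575)
   = [0.291771 + 0.211850] / 0.342059 = 1.472322
d₂ = d₁ − σ√T = 1.472322 − 0.342059 = 1.130263
N(d₁) = 0.929533,  N(d₂) = 0.870817,  e^(−rT) = 0.857831
E₀ = V₀·N(d₁) − D·e^(−rT)·N(d₂)
   = 304.8700·0.929533 − 227.7194·0.857831·0.870817 = 113.277126
B₀ = V₀ − E₀ = 304.8700 − 113.277126 = 191.592874

E0=113.2771 B0=191.5929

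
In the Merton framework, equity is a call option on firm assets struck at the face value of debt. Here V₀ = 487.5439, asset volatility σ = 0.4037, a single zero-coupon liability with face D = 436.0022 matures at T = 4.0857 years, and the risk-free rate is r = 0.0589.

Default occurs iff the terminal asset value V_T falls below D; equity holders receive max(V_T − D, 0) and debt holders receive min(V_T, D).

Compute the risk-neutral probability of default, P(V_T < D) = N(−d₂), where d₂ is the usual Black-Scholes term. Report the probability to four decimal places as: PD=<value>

d₁ = [ln(V₀/D) + (r + σ²/2)T] / (σ√T)
   = [ln(487.5439/436.0022) + (0.0589 + 0.5·0.4037²)·4.0857] / (0.4037·√4.0857)
   = [0.111733 + 0.573579] / 0.816003 = 0.839839
d₂ = d₁ − σ√T = 0.839839 − 0.816003 = 0.023836
risk-neutral PD = N(−d₂) = N(-0.023836) = 0.490492

PD=0.4905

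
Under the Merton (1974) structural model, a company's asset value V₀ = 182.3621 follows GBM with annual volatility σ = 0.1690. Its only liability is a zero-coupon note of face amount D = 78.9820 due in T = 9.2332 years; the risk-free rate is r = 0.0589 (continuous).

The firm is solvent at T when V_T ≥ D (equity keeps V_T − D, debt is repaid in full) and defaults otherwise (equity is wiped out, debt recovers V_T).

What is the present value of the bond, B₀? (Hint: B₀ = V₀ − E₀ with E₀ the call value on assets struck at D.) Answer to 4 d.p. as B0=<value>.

B0=45.8002

d₁ = [ln(V₀/D) + (r + σ²/2)T] / (σ√T)
   = [ln(182.3621/78.9820) + (0.0589 + 0.5·0.1690²)·9.2332] / (0.1690·√9.2332)
   = [0.836774 + 0.675690] / 0.513526 = 2.945251
d₂ = d₁ − σ√T = 2.945251 − 0.513526 = 2.431725
N(d₁) = 0.998387,  N(d₂) = 0.992486,  e^(−rT) = 0.580517
E₀ = V₀·N(d₁) − D·e^(−rT)·N(d₂)
   = 182.3621·0.998387 − 78.9820·0.580517·0.992486 = 136.561939
B₀ = V₀ − E₀ = 182.3621 − 136.561939 = 45.800161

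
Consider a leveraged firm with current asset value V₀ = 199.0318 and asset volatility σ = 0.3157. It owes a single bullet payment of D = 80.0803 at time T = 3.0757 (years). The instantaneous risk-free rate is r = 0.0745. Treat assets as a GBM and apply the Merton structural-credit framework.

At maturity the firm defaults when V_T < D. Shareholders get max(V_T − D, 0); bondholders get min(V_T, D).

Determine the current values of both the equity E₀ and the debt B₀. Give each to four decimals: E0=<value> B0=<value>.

E0=135.7892 B0=63.2426

d₁ = [ln(V₀/D) + (r + σ²/2)T] / (σ√T)
   = [ln(199.0318/80.0803) + (0.0745 + 0.5·0.3157²)·3.0757] / (0.3157·√3.0757)
   = [0.910435 + 0.382412] / 0.553664 = 2.335073
d₂ = d₁ − σ√T = 2.335073 − 0.553664 = 1.781408
N(d₁) = 0.990230,  N(d₂) = 0.962577,  e^(−rT) = 0.795217
E₀ = V₀·N(d₁) − D·e^(−rT)·N(d₂)
   = 199.0318·0.990230 − 80.0803·0.795217·0.962577 = 135.789179
B₀ = V₀ − E₀ = 199.0318 − 135.789179 = 63.242621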